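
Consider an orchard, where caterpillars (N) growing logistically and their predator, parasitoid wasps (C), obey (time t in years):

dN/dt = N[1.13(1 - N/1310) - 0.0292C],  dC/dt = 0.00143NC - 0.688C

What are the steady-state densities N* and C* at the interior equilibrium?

From dC/dt = 0 with C > 0: 0.00143N* = 0.688, so N* = 481.
Substitute into dN/dt = 0: 1.13(1 - 481/1310) = 0.0292C*.
The bracket is 0.633, giving C* = 0.715/0.0292 = 24.5.

N* ≈ 481, C* ≈ 24.5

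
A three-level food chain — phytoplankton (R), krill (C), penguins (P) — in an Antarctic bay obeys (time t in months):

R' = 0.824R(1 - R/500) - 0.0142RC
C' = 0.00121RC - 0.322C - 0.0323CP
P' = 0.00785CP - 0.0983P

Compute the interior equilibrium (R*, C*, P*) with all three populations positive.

R* ≈ 392, C* ≈ 12.5, P* ≈ 4.72

From dP/dt = 0: 0.00785C* = 0.0983, so C* = 12.5.
From dR/dt = 0: 0.824(1 - R*/500) = 0.0142·12.5, giving R* = 500·(1 - 0.216) = 392.
From dC/dt = 0: 0.00121·392 - 0.322 = 0.0323P*, so P* = 0.152/0.0323 = 4.72.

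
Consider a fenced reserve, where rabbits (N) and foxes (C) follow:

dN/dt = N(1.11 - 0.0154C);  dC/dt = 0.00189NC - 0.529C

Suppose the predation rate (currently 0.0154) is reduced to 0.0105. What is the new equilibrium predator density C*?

C* ≈ 106

At the interior fixed point, setting dN/dt = 0 with N > 0 fixes C* = (prey growth rate)/(NC coefficient) — independent of the other coefficients.
With the change, C* = 1.11/0.0105 = 106; it rises from 72.1.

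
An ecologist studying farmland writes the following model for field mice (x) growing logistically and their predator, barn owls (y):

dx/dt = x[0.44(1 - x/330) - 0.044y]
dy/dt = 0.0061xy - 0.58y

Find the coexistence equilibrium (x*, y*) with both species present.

From dy/dt = 0 with y > 0: 0.0061x* = 0.58, so x* = 95.1.
Substitute into dx/dt = 0: 0.44(1 - 95.1/330) = 0.044y*.
The bracket is 0.712, giving y* = 0.313/0.044 = 7.12.

x* ≈ 95.1, y* ≈ 7.12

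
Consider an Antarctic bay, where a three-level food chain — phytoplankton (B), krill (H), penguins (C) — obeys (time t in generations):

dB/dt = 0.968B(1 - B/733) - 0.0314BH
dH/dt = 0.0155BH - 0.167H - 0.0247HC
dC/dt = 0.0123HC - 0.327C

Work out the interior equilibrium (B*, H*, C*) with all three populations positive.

B* ≈ 101, H* ≈ 26.6, C* ≈ 56.5

From dC/dt = 0: 0.0123H* = 0.327, so H* = 26.6.
From dB/dt = 0: 0.968(1 - B*/733) = 0.0314·26.6, giving B* = 733·(1 - 0.862) = 101.
From dH/dt = 0: 0.0155·101 - 0.167 = 0.0247C*, so C* = 1.4/0.0247 = 56.5.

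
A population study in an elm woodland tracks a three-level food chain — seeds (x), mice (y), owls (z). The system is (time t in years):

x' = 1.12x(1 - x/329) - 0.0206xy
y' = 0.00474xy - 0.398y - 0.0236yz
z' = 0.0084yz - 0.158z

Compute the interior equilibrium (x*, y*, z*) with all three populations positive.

x* ≈ 215, y* ≈ 18.8, z* ≈ 26.4

From dz/dt = 0: 0.0084y* = 0.158, so y* = 18.8.
From dx/dt = 0: 1.12(1 - x*/329) = 0.0206·18.8, giving x* = 329·(1 - 0.346) = 215.
From dy/dt = 0: 0.00474·215 - 0.398 = 0.0236z*, so z* = 0.622/0.0236 = 26.4.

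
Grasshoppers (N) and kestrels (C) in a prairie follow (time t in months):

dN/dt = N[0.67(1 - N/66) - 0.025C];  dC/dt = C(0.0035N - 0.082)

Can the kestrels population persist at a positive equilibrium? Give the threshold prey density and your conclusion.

Threshold N = 23.4; K > 23.4, so yes, the predator persists.

The predator equation gives dC/dt > 0 only when N > 0.082/0.0035 = 23.4.
Without the predator, N → K = 66. Since 66 > 23.4, the predator can invade and persist.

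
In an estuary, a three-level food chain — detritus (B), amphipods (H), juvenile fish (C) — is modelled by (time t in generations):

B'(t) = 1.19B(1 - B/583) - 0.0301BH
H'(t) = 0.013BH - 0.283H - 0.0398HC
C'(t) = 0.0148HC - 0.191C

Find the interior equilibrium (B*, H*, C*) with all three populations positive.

From dC/dt = 0: 0.0148H* = 0.191, so H* = 12.9.
From dB/dt = 0: 1.19(1 - B*/583) = 0.0301·12.9, giving B* = 583·(1 - 0.326) = 393.
From dH/dt = 0: 0.013·393 - 0.283 = 0.0398C*, so C* = 4.82/0.0398 = 121.

B* ≈ 393, H* ≈ 12.9, C* ≈ 121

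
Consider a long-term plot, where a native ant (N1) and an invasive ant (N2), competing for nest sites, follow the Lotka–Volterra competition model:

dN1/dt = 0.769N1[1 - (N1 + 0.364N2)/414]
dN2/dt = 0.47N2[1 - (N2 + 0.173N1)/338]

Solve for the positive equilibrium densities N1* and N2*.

N1* ≈ 311, N2* ≈ 284

Setting both brackets to zero gives the nullclines N1 + 0.364N2 = 414 and 0.173N1 + N2 = 338.
Substituting N2 = 338 - 0.173N1 into the first: N1(1 - 0.364·0.173) = 414 - 0.364·338.
So N1* = 291/0.937 = 311, and then N2* = 338 - 0.173·311 = 284.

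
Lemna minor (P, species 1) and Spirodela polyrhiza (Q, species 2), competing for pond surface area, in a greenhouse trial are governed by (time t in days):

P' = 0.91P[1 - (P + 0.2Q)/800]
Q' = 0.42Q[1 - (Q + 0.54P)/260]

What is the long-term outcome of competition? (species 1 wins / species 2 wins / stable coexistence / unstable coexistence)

Compare the nullcline intercepts: K1/α12 = 800/0.2 = 4000 > K2 = 260; K2/α21 = 260/0.54 = 481 < K1 = 800.
Since the inequalities point opposite ways, species 1 can invade but species 2 cannot.

species 1 excludes species 2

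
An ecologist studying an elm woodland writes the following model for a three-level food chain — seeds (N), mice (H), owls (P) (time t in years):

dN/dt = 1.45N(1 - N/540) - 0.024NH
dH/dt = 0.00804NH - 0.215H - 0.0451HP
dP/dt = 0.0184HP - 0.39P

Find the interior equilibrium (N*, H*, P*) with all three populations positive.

From dP/dt = 0: 0.0184H* = 0.39, so H* = 21.2.
From dN/dt = 0: 1.45(1 - N*/540) = 0.024·21.2, giving N* = 540·(1 - 0.351) = 351.
From dH/dt = 0: 0.00804·351 - 0.215 = 0.0451P*, so P* = 2.6/0.0451 = 57.7.

N* ≈ 351, H* ≈ 21.2, P* ≈ 57.7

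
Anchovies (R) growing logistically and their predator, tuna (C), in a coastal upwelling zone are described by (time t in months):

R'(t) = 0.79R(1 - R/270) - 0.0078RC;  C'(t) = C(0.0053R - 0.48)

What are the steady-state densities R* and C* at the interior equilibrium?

R* ≈ 90.6, C* ≈ 67.3

From dC/dt = 0 with C > 0: 0.0053R* = 0.48, so R* = 90.6.
Substitute into dR/dt = 0: 0.79(1 - 90.6/270) = 0.0078C*.
The bracket is 0.665, giving C* = 0.525/0.0078 = 67.3.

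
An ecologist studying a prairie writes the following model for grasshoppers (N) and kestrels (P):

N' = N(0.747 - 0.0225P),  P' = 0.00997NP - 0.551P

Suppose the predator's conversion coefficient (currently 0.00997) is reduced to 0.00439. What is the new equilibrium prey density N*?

N* ≈ 126

At the interior fixed point, setting dP/dt = 0 with P > 0 fixes N* = (predator death rate)/(NP coefficient) — independent of the other coefficients.
With the change, N* = 0.551/0.00439 = 126; it rises from 55.3.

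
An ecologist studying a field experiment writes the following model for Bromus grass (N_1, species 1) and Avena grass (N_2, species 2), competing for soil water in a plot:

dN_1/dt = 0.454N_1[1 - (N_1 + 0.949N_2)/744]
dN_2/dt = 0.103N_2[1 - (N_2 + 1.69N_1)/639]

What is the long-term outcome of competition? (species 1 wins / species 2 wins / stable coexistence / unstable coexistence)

species 1 excludes species 2

Compare the nullcline intercepts: K1/α12 = 744/0.949 = 784 > K2 = 639; K2/α21 = 639/1.69 = 378 < K1 = 744.
Since the inequalities point opposite ways, species 1 can invade but species 2 cannot.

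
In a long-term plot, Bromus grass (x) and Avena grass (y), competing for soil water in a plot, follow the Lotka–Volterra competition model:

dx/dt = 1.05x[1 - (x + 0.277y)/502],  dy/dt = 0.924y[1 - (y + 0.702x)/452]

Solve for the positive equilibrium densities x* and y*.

x* ≈ 468, y* ≈ 124

Setting both brackets to zero gives the nullclines x + 0.277y = 502 and 0.702x + y = 452.
Substituting y = 452 - 0.702x into the first: x(1 - 0.277·0.702) = 502 - 0.277·452.
So x* = 377/0.806 = 468, and then y* = 452 - 0.702·468 = 124.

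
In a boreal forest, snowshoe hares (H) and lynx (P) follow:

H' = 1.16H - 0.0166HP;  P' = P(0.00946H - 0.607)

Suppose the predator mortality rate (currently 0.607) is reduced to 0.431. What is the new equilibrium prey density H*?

H* ≈ 45.6

At the interior fixed point, setting dP/dt = 0 with P > 0 fixes H* = (predator death rate)/(HP coefficient) — independent of the other coefficients.
With the change, H* = 0.431/0.00946 = 45.6; it falls from 64.2.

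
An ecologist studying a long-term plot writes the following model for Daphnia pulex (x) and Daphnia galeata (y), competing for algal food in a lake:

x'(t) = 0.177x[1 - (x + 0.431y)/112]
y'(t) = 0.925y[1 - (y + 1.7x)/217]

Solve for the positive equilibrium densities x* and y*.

Setting both brackets to zero gives the nullclines x + 0.431y = 112 and 1.7x + y = 217.
Substituting y = 217 - 1.7x into the first: x(1 - 0.431·1.7) = 112 - 0.431·217.
So x* = 18.5/0.267 = 69.1, and then y* = 217 - 1.7·69.1 = 99.5.

x* ≈ 69.1, y* ≈ 99.5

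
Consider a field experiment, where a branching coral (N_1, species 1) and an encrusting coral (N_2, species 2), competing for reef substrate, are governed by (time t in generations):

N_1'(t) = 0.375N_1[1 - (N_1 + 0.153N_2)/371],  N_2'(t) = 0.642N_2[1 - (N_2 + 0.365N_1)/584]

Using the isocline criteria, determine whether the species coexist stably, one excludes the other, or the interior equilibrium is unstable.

stable coexistence

Compare the nullcline intercepts: K1/α12 = 371/0.153 = 2420 > K2 = 584; K2/α21 = 584/0.365 = 1600 > K1 = 371.
Since both inequalities hold, each species can invade when rare, so the interior equilibrium is stable.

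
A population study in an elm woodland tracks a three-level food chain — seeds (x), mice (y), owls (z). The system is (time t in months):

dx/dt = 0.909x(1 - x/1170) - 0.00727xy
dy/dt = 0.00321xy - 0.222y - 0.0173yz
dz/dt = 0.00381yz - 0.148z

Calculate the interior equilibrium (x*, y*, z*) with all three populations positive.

x* ≈ 807, y* ≈ 38.8, z* ≈ 137

From dz/dt = 0: 0.00381y* = 0.148, so y* = 38.8.
From dx/dt = 0: 0.909(1 - x*/1170) = 0.00727·38.8, giving x* = 1170·(1 - 0.311) = 807.
From dy/dt = 0: 0.00321·807 - 0.222 = 0.0173z*, so z* = 2.37/0.0173 = 137.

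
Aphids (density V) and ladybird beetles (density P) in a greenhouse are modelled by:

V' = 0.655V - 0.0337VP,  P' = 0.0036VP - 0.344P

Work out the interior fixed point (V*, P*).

V* ≈ 95.6, P* ≈ 19.4

Set dP/dt = 0 with P > 0: 0.0036V - 0.344 = 0, so V* = 0.344/0.0036 = 95.6.
Set dV/dt = 0 with V > 0: 0.655 - 0.0337P = 0, so P* = 0.655/0.0337 = 19.4.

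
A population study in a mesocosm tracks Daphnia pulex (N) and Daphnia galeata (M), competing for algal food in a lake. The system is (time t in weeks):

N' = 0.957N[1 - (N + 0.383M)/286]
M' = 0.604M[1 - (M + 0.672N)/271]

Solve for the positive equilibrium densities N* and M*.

N* ≈ 245, M* ≈ 106

Setting both brackets to zero gives the nullclines N + 0.383M = 286 and 0.672N + M = 271.
Substituting M = 271 - 0.672N into the first: N(1 - 0.383·0.672) = 286 - 0.383·271.
So N* = 182/0.743 = 245, and then M* = 271 - 0.672·245 = 106.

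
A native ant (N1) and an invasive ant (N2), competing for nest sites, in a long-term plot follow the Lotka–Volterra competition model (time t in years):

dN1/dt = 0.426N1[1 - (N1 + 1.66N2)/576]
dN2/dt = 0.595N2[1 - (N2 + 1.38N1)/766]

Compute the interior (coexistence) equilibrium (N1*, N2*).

N1* ≈ 539, N2* ≈ 22.4

Setting both brackets to zero gives the nullclines N1 + 1.66N2 = 576 and 1.38N1 + N2 = 766.
Substituting N2 = 766 - 1.38N1 into the first: N1(1 - 1.66·1.38) = 576 - 1.66·766.
So N1* = -696/-1.29 = 539, and then N2* = 766 - 1.38·539 = 22.4.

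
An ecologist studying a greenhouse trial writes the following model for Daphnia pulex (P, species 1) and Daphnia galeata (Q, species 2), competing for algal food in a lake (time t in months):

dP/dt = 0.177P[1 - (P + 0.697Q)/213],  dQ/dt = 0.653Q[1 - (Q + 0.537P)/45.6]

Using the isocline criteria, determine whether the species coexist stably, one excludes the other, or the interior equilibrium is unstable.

species 1 excludes species 2

Compare the nullcline intercepts: K1/α12 = 213/0.697 = 306 > K2 = 45.6; K2/α21 = 45.6/0.537 = 84.9 < K1 = 213.
Since the inequalities point opposite ways, species 1 can invade but species 2 cannot.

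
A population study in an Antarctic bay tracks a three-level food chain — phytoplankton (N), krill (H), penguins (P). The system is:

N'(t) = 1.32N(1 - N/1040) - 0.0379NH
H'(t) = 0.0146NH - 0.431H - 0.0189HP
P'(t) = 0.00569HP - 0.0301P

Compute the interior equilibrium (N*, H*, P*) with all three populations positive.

From dP/dt = 0: 0.00569H* = 0.0301, so H* = 5.29.
From dN/dt = 0: 1.32(1 - N*/1040) = 0.0379·5.29, giving N* = 1040·(1 - 0.152) = 882.
From dH/dt = 0: 0.0146·882 - 0.431 = 0.0189P*, so P* = 12.4/0.0189 = 659.

N* ≈ 882, H* ≈ 5.29, P* ≈ 659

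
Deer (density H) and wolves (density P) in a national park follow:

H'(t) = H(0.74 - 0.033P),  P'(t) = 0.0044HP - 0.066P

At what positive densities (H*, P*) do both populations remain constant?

H* ≈ 15, P* ≈ 22.4

Set dP/dt = 0 with P > 0: 0.0044H - 0.066 = 0, so H* = 0.066/0.0044 = 15.
Set dH/dt = 0 with H > 0: 0.74 - 0.033P = 0, so P* = 0.74/0.033 = 22.4.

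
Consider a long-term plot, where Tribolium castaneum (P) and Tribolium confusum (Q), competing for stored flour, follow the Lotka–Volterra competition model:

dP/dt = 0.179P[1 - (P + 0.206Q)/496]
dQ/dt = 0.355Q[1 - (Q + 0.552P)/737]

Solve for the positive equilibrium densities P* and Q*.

Setting both brackets to zero gives the nullclines P + 0.206Q = 496 and 0.552P + Q = 737.
Substituting Q = 737 - 0.552P into the first: P(1 - 0.206·0.552) = 496 - 0.206·737.
So P* = 344/0.886 = 388, and then Q* = 737 - 0.552·388 = 523.

P* ≈ 388, Q* ≈ 523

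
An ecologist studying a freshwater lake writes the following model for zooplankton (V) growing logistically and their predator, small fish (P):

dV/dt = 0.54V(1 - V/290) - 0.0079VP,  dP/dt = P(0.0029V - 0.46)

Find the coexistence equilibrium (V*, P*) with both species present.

V* ≈ 159, P* ≈ 31

From dP/dt = 0 with P > 0: 0.0029V* = 0.46, so V* = 159.
Substitute into dV/dt = 0: 0.54(1 - 159/290) = 0.0079P*.
The bracket is 0.453, giving P* = 0.245/0.0079 = 31.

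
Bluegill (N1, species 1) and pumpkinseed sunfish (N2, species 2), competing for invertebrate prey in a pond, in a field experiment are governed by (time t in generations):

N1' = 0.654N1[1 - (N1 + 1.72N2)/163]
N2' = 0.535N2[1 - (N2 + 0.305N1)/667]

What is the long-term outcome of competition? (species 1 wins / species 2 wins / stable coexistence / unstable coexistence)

species 2 excludes species 1

Compare the nullcline intercepts: K1/α12 = 163/1.72 = 94.8 < K2 = 667; K2/α21 = 667/0.305 = 2190 > K1 = 163.
Since the inequalities point opposite ways, species 2 can invade but species 1 cannot.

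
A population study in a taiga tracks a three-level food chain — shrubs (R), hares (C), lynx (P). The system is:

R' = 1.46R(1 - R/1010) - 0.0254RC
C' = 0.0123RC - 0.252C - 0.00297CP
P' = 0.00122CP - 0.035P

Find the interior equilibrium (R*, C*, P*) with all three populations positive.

R* ≈ 506, C* ≈ 28.7, P* ≈ 2010

From dP/dt = 0: 0.00122C* = 0.035, so C* = 28.7.
From dR/dt = 0: 1.46(1 - R*/1010) = 0.0254·28.7, giving R* = 1010·(1 - 0.499) = 506.
From dC/dt = 0: 0.0123·506 - 0.252 = 0.00297P*, so P* = 5.97/0.00297 = 2010.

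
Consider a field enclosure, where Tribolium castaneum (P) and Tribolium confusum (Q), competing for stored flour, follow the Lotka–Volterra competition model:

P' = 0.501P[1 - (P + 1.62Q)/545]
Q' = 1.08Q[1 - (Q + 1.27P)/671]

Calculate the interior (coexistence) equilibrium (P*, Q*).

Setting both brackets to zero gives the nullclines P + 1.62Q = 545 and 1.27P + Q = 671.
Substituting Q = 671 - 1.27P into the first: P(1 - 1.62·1.27) = 545 - 1.62·671.
So P* = -542/-1.06 = 513, and then Q* = 671 - 1.27·513 = 20.

P* ≈ 513, Q* ≈ 20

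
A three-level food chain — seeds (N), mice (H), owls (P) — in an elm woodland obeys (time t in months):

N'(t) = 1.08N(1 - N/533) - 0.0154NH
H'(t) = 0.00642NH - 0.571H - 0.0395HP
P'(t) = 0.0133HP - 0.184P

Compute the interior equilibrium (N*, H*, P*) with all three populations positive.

N* ≈ 428, H* ≈ 13.8, P* ≈ 55.1

From dP/dt = 0: 0.0133H* = 0.184, so H* = 13.8.
From dN/dt = 0: 1.08(1 - N*/533) = 0.0154·13.8, giving N* = 533·(1 - 0.197) = 428.
From dH/dt = 0: 0.00642·428 - 0.571 = 0.0395P*, so P* = 2.18/0.0395 = 55.1.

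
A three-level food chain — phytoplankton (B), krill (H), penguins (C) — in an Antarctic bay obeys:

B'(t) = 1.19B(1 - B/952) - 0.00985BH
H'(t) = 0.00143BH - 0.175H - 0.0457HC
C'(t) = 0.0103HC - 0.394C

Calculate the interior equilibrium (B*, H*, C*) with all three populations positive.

From dC/dt = 0: 0.0103H* = 0.394, so H* = 38.3.
From dB/dt = 0: 1.19(1 - B*/952) = 0.00985·38.3, giving B* = 952·(1 - 0.317) = 651.
From dH/dt = 0: 0.00143·651 - 0.175 = 0.0457C*, so C* = 0.755/0.0457 = 16.5.

B* ≈ 651, H* ≈ 38.3, C* ≈ 16.5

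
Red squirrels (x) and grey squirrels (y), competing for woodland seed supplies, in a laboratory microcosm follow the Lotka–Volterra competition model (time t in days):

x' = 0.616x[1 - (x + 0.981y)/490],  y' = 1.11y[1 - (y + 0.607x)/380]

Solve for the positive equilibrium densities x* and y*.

Setting both brackets to zero gives the nullclines x + 0.981y = 490 and 0.607x + y = 380.
Substituting y = 380 - 0.607x into the first: x(1 - 0.981·0.607) = 490 - 0.981·380.
So x* = 117/0.405 = 290, and then y* = 380 - 0.607·290 = 204.

x* ≈ 290, y* ≈ 204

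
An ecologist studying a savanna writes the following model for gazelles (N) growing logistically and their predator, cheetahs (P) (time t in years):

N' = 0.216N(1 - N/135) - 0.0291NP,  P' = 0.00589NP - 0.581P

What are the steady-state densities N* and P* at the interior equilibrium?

From dP/dt = 0 with P > 0: 0.00589N* = 0.581, so N* = 98.6.
Substitute into dN/dt = 0: 0.216(1 - 98.6/135) = 0.0291P*.
The bracket is 0.269, giving P* = 0.0582/0.0291 = 2.

N* ≈ 98.6, P* ≈ 2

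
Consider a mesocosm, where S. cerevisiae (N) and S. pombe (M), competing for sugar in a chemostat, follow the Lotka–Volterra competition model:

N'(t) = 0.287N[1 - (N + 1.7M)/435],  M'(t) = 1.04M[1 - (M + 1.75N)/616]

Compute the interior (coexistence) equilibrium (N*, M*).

Setting both brackets to zero gives the nullclines N + 1.7M = 435 and 1.75N + M = 616.
Substituting M = 616 - 1.75N into the first: N(1 - 1.7·1.75) = 435 - 1.7·616.
So N* = -612/-1.98 = 310, and then M* = 616 - 1.75·310 = 73.5.

N* ≈ 310, M* ≈ 73.5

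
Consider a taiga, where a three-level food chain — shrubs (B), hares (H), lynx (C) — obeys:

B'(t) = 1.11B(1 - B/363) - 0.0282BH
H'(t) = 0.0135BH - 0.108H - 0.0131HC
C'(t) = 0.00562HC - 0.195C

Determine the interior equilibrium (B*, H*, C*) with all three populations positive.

B* ≈ 43, H* ≈ 34.7, C* ≈ 36.1

From dC/dt = 0: 0.00562H* = 0.195, so H* = 34.7.
From dB/dt = 0: 1.11(1 - B*/363) = 0.0282·34.7, giving B* = 363·(1 - 0.882) = 43.
From dH/dt = 0: 0.0135·43 - 0.108 = 0.0131C*, so C* = 0.473/0.0131 = 36.1.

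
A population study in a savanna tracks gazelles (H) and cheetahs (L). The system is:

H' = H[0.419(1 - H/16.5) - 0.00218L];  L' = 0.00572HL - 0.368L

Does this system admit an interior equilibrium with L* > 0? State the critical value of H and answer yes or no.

The predator equation gives dL/dt > 0 only when H > 0.368/0.00572 = 64.3.
Without the predator, H → K = 16.5. Since 16.5 < 64.3, the predator cannot invade.

Threshold H = 64.3; K < 64.3, so no, the predator goes extinct.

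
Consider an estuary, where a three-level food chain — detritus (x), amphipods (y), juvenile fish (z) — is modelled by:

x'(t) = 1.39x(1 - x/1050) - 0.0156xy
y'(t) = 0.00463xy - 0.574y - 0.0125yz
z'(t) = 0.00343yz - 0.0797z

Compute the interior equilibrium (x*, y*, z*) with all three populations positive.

From dz/dt = 0: 0.00343y* = 0.0797, so y* = 23.2.
From dx/dt = 0: 1.39(1 - x*/1050) = 0.0156·23.2, giving x* = 1050·(1 - 0.261) = 776.
From dy/dt = 0: 0.00463·776 - 0.574 = 0.0125z*, so z* = 3.02/0.0125 = 242.

x* ≈ 776, y* ≈ 23.2, z* ≈ 242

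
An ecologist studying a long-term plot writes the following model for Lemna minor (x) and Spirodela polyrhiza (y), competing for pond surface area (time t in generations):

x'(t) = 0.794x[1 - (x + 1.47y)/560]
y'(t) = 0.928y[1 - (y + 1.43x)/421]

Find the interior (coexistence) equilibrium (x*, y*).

Setting both brackets to zero gives the nullclines x + 1.47y = 560 and 1.43x + y = 421.
Substituting y = 421 - 1.43x into the first: x(1 - 1.47·1.43) = 560 - 1.47·421.
So x* = -58.9/-1.1 = 53.4, and then y* = 421 - 1.43·53.4 = 345.

x* ≈ 53.4, y* ≈ 345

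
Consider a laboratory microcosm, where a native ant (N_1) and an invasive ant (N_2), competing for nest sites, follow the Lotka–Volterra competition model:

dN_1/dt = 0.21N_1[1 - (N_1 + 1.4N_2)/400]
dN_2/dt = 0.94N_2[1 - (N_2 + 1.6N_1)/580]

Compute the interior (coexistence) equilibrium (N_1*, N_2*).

N_1* ≈ 332, N_2* ≈ 48.4

Setting both brackets to zero gives the nullclines N_1 + 1.4N_2 = 400 and 1.6N_1 + N_2 = 580.
Substituting N_2 = 580 - 1.6N_1 into the first: N_1(1 - 1.4·1.6) = 400 - 1.4·580.
So N_1* = -412/-1.24 = 332, and then N_2* = 580 - 1.6·332 = 48.4.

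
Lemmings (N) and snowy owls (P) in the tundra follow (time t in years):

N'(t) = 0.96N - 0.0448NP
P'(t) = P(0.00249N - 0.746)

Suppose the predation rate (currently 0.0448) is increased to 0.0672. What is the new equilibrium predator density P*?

At the interior fixed point, setting dN/dt = 0 with N > 0 fixes P* = (prey growth rate)/(NP coefficient) — independent of the other coefficients.
With the change, P* = 0.96/0.0672 = 14.3; it falls from 21.4.

P* ≈ 14.3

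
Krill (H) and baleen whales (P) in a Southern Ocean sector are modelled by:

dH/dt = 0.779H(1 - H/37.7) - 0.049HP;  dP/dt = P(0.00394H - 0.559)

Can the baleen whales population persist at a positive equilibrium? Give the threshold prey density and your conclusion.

The predator equation gives dP/dt > 0 only when H > 0.559/0.00394 = 142.
Without the predator, H → K = 37.7. Since 37.7 < 142, the predator cannot invade.

Threshold H = 142; K < 142, so no, the predator goes extinct.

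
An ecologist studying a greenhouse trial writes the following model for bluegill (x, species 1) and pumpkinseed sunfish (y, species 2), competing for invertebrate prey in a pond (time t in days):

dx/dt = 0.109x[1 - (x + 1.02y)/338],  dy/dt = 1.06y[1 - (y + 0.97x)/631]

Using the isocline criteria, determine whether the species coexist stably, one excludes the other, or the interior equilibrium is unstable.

Compare the nullcline intercepts: K1/α12 = 338/1.02 = 331 < K2 = 631; K2/α21 = 631/0.97 = 651 > K1 = 338.
Since the inequalities point opposite ways, species 2 can invade but species 1 cannot.

species 2 excludes species 1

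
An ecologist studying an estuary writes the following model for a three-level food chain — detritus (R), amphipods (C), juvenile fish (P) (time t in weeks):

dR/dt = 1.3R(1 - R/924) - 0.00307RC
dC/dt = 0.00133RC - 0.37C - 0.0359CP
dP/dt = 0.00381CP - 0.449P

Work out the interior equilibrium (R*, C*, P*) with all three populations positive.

R* ≈ 667, C* ≈ 118, P* ≈ 14.4

From dP/dt = 0: 0.00381C* = 0.449, so C* = 118.
From dR/dt = 0: 1.3(1 - R*/924) = 0.00307·118, giving R* = 924·(1 - 0.278) = 667.
From dC/dt = 0: 0.00133·667 - 0.37 = 0.0359P*, so P* = 0.517/0.0359 = 14.4.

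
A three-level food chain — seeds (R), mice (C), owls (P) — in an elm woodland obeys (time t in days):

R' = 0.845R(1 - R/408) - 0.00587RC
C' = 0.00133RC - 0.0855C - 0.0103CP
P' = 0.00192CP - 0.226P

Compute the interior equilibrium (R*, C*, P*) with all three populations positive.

From dP/dt = 0: 0.00192C* = 0.226, so C* = 118.
From dR/dt = 0: 0.845(1 - R*/408) = 0.00587·118, giving R* = 408·(1 - 0.818) = 74.4.
From dC/dt = 0: 0.00133·74.4 - 0.0855 = 0.0103P*, so P* = 0.0134/0.0103 = 1.3.

R* ≈ 74.4, C* ≈ 118, P* ≈ 1.3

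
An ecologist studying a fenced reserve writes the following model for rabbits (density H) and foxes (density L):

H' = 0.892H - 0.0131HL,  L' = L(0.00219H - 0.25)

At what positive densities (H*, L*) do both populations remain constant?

Set dL/dt = 0 with L > 0: 0.00219H - 0.25 = 0, so H* = 0.25/0.00219 = 114.
Set dH/dt = 0 with H > 0: 0.892 - 0.0131L = 0, so L* = 0.892/0.0131 = 68.1.

H* ≈ 114, L* ≈ 68.1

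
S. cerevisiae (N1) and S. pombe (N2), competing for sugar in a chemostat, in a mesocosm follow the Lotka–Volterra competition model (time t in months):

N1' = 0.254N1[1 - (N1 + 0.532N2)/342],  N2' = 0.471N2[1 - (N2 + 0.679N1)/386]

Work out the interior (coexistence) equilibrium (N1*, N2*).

Setting both brackets to zero gives the nullclines N1 + 0.532N2 = 342 and 0.679N1 + N2 = 386.
Substituting N2 = 386 - 0.679N1 into the first: N1(1 - 0.532·0.679) = 342 - 0.532·386.
So N1* = 137/0.639 = 214, and then N2* = 386 - 0.679·214 = 241.

N1* ≈ 214, N2* ≈ 241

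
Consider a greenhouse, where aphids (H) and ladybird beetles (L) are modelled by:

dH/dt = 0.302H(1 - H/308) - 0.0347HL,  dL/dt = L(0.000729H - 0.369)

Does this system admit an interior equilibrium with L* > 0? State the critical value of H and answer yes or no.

Threshold H = 506; K < 506, so no, the predator goes extinct.

The predator equation gives dL/dt > 0 only when H > 0.369/0.000729 = 506.
Without the predator, H → K = 308. Since 308 < 506, the predator cannot invade.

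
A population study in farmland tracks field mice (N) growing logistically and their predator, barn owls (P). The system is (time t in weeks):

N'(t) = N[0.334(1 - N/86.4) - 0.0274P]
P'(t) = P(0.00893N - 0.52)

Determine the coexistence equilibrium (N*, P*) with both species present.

From dP/dt = 0 with P > 0: 0.00893N* = 0.52, so N* = 58.2.
Substitute into dN/dt = 0: 0.334(1 - 58.2/86.4) = 0.0274P*.
The bracket is 0.326, giving P* = 0.109/0.0274 = 3.97.

N* ≈ 58.2, P* ≈ 3.97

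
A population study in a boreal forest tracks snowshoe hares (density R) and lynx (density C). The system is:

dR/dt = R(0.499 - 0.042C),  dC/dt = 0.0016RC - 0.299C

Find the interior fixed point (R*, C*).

R* ≈ 187, C* ≈ 11.9

Set dC/dt = 0 with C > 0: 0.0016R - 0.299 = 0, so R* = 0.299/0.0016 = 187.
Set dR/dt = 0 with R > 0: 0.499 - 0.042C = 0, so C* = 0.499/0.042 = 11.9.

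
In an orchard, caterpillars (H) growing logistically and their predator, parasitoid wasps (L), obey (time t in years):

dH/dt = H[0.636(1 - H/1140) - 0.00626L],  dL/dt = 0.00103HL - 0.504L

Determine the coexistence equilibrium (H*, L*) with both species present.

From dL/dt = 0 with L > 0: 0.00103H* = 0.504, so H* = 489.
Substitute into dH/dt = 0: 0.636(1 - 489/1140) = 0.00626L*.
The bracket is 0.571, giving L* = 0.363/0.00626 = 58.

H* ≈ 489, L* ≈ 58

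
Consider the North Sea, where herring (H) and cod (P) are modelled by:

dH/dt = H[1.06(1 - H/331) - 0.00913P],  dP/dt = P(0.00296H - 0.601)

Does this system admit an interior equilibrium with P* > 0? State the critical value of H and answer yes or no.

The predator equation gives dP/dt > 0 only when H > 0.601/0.00296 = 203.
Without the predator, H → K = 331. Since 331 > 203, the predator can invade and persist.

Threshold H = 203; K > 203, so yes, the predator persists.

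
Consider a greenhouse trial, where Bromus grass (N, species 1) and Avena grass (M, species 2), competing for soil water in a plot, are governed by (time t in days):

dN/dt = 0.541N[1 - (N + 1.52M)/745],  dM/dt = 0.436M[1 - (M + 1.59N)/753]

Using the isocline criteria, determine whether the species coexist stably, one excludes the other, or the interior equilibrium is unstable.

Compare the nullcline intercepts: K1/α12 = 745/1.52 = 490 < K2 = 753; K2/α21 = 753/1.59 = 474 < K1 = 745.
Since both are reversed, neither can invade when rare; the interior point is a saddle.

unstable coexistence (outcome depends on initial conditions)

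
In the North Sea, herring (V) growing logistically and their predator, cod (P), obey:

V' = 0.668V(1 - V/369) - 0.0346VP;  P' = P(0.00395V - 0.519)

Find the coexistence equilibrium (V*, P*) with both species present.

V* ≈ 131, P* ≈ 12.4

From dP/dt = 0 with P > 0: 0.00395V* = 0.519, so V* = 131.
Substitute into dV/dt = 0: 0.668(1 - 131/369) = 0.0346P*.
The bracket is 0.644, giving P* = 0.43/0.0346 = 12.4.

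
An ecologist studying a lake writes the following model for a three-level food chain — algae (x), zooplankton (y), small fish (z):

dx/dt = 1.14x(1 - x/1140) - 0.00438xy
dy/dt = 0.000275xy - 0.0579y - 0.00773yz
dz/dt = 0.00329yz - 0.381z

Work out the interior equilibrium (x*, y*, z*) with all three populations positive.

From dz/dt = 0: 0.00329y* = 0.381, so y* = 116.
From dx/dt = 0: 1.14(1 - x*/1140) = 0.00438·116, giving x* = 1140·(1 - 0.445) = 633.
From dy/dt = 0: 0.000275·633 - 0.0579 = 0.00773z*, so z* = 0.116/0.00773 = 15.

x* ≈ 633, y* ≈ 116, z* ≈ 15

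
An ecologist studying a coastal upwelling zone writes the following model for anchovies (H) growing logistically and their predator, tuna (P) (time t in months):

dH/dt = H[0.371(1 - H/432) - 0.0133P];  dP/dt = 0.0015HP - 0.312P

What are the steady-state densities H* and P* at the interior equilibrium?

From dP/dt = 0 with P > 0: 0.0015H* = 0.312, so H* = 208.
Substitute into dH/dt = 0: 0.371(1 - 208/432) = 0.0133P*.
The bracket is 0.519, giving P* = 0.192/0.0133 = 14.5.

H* ≈ 208, P* ≈ 14.5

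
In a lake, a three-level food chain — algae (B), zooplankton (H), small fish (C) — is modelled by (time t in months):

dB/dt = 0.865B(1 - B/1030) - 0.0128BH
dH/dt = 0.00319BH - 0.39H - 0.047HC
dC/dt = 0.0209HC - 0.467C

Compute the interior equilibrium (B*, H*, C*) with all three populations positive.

B* ≈ 689, H* ≈ 22.3, C* ≈ 38.5

From dC/dt = 0: 0.0209H* = 0.467, so H* = 22.3.
From dB/dt = 0: 0.865(1 - B*/1030) = 0.0128·22.3, giving B* = 1030·(1 - 0.331) = 689.
From dH/dt = 0: 0.00319·689 - 0.39 = 0.047C*, so C* = 1.81/0.047 = 38.5.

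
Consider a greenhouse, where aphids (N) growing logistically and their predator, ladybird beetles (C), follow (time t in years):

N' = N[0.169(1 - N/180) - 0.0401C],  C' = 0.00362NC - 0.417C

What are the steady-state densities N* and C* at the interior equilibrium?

From dC/dt = 0 with C > 0: 0.00362N* = 0.417, so N* = 115.
Substitute into dN/dt = 0: 0.169(1 - 115/180) = 0.0401C*.
The bracket is 0.36, giving C* = 0.0608/0.0401 = 1.52.

N* ≈ 115, C* ≈ 1.52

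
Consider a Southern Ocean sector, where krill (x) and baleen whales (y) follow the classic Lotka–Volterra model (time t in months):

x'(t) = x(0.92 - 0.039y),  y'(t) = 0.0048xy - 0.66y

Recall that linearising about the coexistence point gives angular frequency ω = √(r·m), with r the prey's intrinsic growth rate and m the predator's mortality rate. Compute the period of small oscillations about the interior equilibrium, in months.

T ≈ 8.06 months

Here r = 0.92 and m = 0.66, so r·m = 0.607.
ω = √0.607 = 0.779 per month, hence T = 2π/ω ≈ 8.06 months.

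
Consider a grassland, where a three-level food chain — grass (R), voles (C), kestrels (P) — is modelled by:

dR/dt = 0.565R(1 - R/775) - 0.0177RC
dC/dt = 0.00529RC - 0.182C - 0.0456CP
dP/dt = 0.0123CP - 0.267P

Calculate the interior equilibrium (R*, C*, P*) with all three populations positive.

From dP/dt = 0: 0.0123C* = 0.267, so C* = 21.7.
From dR/dt = 0: 0.565(1 - R*/775) = 0.0177·21.7, giving R* = 775·(1 - 0.68) = 248.
From dC/dt = 0: 0.00529·248 - 0.182 = 0.0456P*, so P* = 1.13/0.0456 = 24.8.

R* ≈ 248, C* ≈ 21.7, P* ≈ 24.8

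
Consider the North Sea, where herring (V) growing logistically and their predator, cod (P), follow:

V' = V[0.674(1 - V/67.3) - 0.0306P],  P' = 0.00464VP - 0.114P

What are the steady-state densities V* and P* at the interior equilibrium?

From dP/dt = 0 with P > 0: 0.00464V* = 0.114, so V* = 24.6.
Substitute into dV/dt = 0: 0.674(1 - 24.6/67.3) = 0.0306P*.
The bracket is 0.635, giving P* = 0.428/0.0306 = 14.

V* ≈ 24.6, P* ≈ 14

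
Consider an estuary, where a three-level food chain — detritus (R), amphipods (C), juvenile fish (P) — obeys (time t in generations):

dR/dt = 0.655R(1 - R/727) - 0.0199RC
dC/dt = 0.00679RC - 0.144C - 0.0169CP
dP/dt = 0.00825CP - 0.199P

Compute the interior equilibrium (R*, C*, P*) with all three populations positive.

R* ≈ 194, C* ≈ 24.1, P* ≈ 69.5

From dP/dt = 0: 0.00825C* = 0.199, so C* = 24.1.
From dR/dt = 0: 0.655(1 - R*/727) = 0.0199·24.1, giving R* = 727·(1 - 0.733) = 194.
From dC/dt = 0: 0.00679·194 - 0.144 = 0.0169P*, so P* = 1.17/0.0169 = 69.5.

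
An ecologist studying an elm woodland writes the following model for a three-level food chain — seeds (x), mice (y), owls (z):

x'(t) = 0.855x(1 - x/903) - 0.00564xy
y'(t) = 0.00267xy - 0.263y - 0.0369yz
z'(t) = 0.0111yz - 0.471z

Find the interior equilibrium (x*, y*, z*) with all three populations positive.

From dz/dt = 0: 0.0111y* = 0.471, so y* = 42.4.
From dx/dt = 0: 0.855(1 - x*/903) = 0.00564·42.4, giving x* = 903·(1 - 0.28) = 650.
From dy/dt = 0: 0.00267·650 - 0.263 = 0.0369z*, so z* = 1.47/0.0369 = 39.9.

x* ≈ 650, y* ≈ 42.4, z* ≈ 39.9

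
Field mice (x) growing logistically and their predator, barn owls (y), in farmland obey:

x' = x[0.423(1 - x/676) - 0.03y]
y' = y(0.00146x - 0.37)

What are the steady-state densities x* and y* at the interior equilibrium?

x* ≈ 253, y* ≈ 8.81

From dy/dt = 0 with y > 0: 0.00146x* = 0.37, so x* = 253.
Substitute into dx/dt = 0: 0.423(1 - 253/676) = 0.03y*.
The bracket is 0.625, giving y* = 0.264/0.03 = 8.81.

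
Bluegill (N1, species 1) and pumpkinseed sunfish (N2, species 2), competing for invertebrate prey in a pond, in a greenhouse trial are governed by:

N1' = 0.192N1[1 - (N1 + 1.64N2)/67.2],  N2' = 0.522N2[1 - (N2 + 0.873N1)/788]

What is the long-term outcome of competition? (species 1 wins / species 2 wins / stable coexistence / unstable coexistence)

Compare the nullcline intercepts: K1/α12 = 67.2/1.64 = 41 < K2 = 788; K2/α21 = 788/0.873 = 903 > K1 = 67.2.
Since the inequalities point opposite ways, species 2 can invade but species 1 cannot.

species 2 excludes species 1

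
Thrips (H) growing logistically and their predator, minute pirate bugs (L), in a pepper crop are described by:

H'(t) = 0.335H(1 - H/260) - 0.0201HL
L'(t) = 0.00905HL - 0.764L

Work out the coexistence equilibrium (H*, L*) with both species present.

From dL/dt = 0 with L > 0: 0.00905H* = 0.764, so H* = 84.4.
Substitute into dH/dt = 0: 0.335(1 - 84.4/260) = 0.0201L*.
The bracket is 0.675, giving L* = 0.226/0.0201 = 11.3.

H* ≈ 84.4, L* ≈ 11.3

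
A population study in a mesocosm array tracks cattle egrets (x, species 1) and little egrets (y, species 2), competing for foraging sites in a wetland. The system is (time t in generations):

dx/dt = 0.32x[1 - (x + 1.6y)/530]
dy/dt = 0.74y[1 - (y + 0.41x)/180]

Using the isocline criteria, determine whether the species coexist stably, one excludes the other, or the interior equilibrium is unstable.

species 1 excludes species 2

Compare the nullcline intercepts: K1/α12 = 530/1.6 = 331 > K2 = 180; K2/α21 = 180/0.41 = 439 < K1 = 530.
Since the inequalities point opposite ways, species 1 can invade but species 2 cannot.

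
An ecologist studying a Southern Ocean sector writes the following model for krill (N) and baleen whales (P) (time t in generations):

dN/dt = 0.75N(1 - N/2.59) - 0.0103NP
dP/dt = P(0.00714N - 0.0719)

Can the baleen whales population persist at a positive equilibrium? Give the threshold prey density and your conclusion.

Threshold N = 10.1; K < 10.1, so no, the predator goes extinct.

The predator equation gives dP/dt > 0 only when N > 0.0719/0.00714 = 10.1.
Without the predator, N → K = 2.59. Since 2.59 < 10.1, the predator cannot invade.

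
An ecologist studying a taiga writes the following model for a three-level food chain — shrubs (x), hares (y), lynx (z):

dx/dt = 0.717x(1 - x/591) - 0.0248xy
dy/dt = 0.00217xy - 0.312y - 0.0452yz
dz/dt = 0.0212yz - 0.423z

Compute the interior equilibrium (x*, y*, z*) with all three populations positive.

x* ≈ 183, y* ≈ 20, z* ≈ 1.89

From dz/dt = 0: 0.0212y* = 0.423, so y* = 20.
From dx/dt = 0: 0.717(1 - x*/591) = 0.0248·20, giving x* = 591·(1 - 0.69) = 183.
From dy/dt = 0: 0.00217·183 - 0.312 = 0.0452z*, so z* = 0.0854/0.0452 = 1.89.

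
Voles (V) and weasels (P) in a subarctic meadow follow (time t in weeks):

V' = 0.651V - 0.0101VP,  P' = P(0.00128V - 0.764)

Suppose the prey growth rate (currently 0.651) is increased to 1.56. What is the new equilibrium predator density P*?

P* ≈ 154

At the interior fixed point, setting dV/dt = 0 with V > 0 fixes P* = (prey growth rate)/(VP coefficient) — independent of the other coefficients.
With the change, P* = 1.56/0.0101 = 154; it rises from 64.5.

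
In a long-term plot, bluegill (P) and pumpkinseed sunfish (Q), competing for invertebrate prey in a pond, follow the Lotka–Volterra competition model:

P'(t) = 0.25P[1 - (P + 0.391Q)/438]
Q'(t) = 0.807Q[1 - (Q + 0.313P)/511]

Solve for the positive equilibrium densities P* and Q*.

Setting both brackets to zero gives the nullclines P + 0.391Q = 438 and 0.313P + Q = 511.
Substituting Q = 511 - 0.313P into the first: P(1 - 0.391·0.313) = 438 - 0.391·511.
So P* = 238/0.878 = 271, and then Q* = 511 - 0.313·271 = 426.

P* ≈ 271, Q* ≈ 426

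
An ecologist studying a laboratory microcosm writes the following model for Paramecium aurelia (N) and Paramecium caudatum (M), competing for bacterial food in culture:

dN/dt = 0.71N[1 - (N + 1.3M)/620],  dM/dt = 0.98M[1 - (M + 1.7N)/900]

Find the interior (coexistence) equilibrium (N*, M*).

N* ≈ 455, M* ≈ 127

Setting both brackets to zero gives the nullclines N + 1.3M = 620 and 1.7N + M = 900.
Substituting M = 900 - 1.7N into the first: N(1 - 1.3·1.7) = 620 - 1.3·900.
So N* = -550/-1.21 = 455, and then M* = 900 - 1.7·455 = 127.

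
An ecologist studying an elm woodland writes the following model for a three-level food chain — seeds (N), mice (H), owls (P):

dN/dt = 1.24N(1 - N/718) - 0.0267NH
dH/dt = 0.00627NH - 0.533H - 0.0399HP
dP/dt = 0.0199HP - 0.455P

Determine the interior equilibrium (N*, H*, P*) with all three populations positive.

N* ≈ 365, H* ≈ 22.9, P* ≈ 43.9

From dP/dt = 0: 0.0199H* = 0.455, so H* = 22.9.
From dN/dt = 0: 1.24(1 - N*/718) = 0.0267·22.9, giving N* = 718·(1 - 0.492) = 365.
From dH/dt = 0: 0.00627·365 - 0.533 = 0.0399P*, so P* = 1.75/0.0399 = 43.9.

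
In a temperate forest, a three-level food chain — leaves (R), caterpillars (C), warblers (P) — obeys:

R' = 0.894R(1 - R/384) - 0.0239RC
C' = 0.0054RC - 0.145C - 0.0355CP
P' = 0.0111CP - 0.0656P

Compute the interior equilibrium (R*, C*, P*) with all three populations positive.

R* ≈ 323, C* ≈ 5.91, P* ≈ 45.1

From dP/dt = 0: 0.0111C* = 0.0656, so C* = 5.91.
From dR/dt = 0: 0.894(1 - R*/384) = 0.0239·5.91, giving R* = 384·(1 - 0.158) = 323.
From dC/dt = 0: 0.0054·323 - 0.145 = 0.0355P*, so P* = 1.6/0.0355 = 45.1.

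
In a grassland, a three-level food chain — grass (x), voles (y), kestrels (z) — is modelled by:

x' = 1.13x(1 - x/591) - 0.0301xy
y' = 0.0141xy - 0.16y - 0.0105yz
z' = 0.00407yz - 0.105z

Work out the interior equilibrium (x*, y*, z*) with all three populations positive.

From dz/dt = 0: 0.00407y* = 0.105, so y* = 25.8.
From dx/dt = 0: 1.13(1 - x*/591) = 0.0301·25.8, giving x* = 591·(1 - 0.687) = 185.
From dy/dt = 0: 0.0141·185 - 0.16 = 0.0105z*, so z* = 2.45/0.0105 = 233.

x* ≈ 185, y* ≈ 25.8, z* ≈ 233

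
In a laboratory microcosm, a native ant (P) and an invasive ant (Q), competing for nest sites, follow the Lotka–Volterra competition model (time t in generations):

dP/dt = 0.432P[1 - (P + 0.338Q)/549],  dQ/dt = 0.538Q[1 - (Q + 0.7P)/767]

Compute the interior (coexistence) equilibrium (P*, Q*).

P* ≈ 380, Q* ≈ 501

Setting both brackets to zero gives the nullclines P + 0.338Q = 549 and 0.7P + Q = 767.
Substituting Q = 767 - 0.7P into the first: P(1 - 0.338·0.7) = 549 - 0.338·767.
So P* = 290/0.763 = 380, and then Q* = 767 - 0.7·380 = 501.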